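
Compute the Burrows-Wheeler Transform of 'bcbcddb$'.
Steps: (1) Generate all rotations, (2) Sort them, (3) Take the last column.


Rotations (sorted):
  0: $bcbcddb -> last char: b
  1: b$bcbcdd -> last char: d
  2: bcbcddb$ -> last char: $
  3: bcddb$bc -> last char: c
  4: cbcddb$b -> last char: b
  5: cddb$bcb -> last char: b
  6: db$bcbcd -> last char: d
  7: ddb$bcbc -> last char: c


BWT = bd$cbbdc


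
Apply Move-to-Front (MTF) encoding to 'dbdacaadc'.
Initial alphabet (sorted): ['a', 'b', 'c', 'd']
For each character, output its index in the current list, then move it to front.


MTF encoding:
'd': index 3 in ['a', 'b', 'c', 'd'] -> ['d', 'a', 'b', 'c']
'b': index 2 in ['d', 'a', 'b', 'c'] -> ['b', 'd', 'a', 'c']
'd': index 1 in ['b', 'd', 'a', 'c'] -> ['d', 'b', 'a', 'c']
'a': index 2 in ['d', 'b', 'a', 'c'] -> ['a', 'd', 'b', 'c']
'c': index 3 in ['a', 'd', 'b', 'c'] -> ['c', 'a', 'd', 'b']
'a': index 1 in ['c', 'a', 'd', 'b'] -> ['a', 'c', 'd', 'b']
'a': index 0 in ['a', 'c', 'd', 'b'] -> ['a', 'c', 'd', 'b']
'd': index 2 in ['a', 'c', 'd', 'b'] -> ['d', 'a', 'c', 'b']
'c': index 2 in ['d', 'a', 'c', 'b'] -> ['c', 'd', 'a', 'b']


Output: [3, 2, 1, 2, 3, 1, 0, 2, 2]


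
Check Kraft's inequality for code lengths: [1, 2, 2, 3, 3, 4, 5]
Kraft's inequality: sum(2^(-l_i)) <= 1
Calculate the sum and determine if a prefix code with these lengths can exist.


Sum = 2^(-1) + 2^(-2) + 2^(-2) + 2^(-3) + 2^(-3) + 2^(-4) + 2^(-5)
    = 0.5 + 0.25 + 0.25 + 0.125 + 0.125 + 0.0625 + 0.03125
    = 43/32 = 1.34375
Since 1.34375 > 1, Kraft's inequality is NOT satisfied.
A prefix code with these lengths CANNOT exist.

Kraft sum = 1.34375. Not satisfied.


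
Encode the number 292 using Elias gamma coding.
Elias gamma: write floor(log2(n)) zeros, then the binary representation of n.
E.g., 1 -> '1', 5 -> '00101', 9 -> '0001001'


num_bits = floor(log2(292)) + 1 = 9
leading_zeros = num_bits - 1 = 8
binary(292) = 100100100

Elias gamma(292) = '00000000' + '100100100' = 00000000100100100 (17 bits)


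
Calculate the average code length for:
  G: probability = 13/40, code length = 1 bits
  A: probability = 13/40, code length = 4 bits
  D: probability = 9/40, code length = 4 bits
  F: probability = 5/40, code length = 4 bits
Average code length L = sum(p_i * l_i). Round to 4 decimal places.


Weighted contributions p_i * l_i:
  G: (13/40) * 1 = 13/40
  A: (13/40) * 4 = 52/40
  D: (9/40) * 4 = 36/40
  F: (5/40) * 4 = 20/40
Sum = (13 + 52 + 36 + 20)/40 = 121/40

L = 121/40 = 3.0250 bits/symbol


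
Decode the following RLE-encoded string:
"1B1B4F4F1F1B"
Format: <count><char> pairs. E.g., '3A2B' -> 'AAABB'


Expanding each <count><char> pair:
  1B -> 'B'
  1B -> 'B'
  4F -> 'FFFF'
  4F -> 'FFFF'
  1F -> 'F'
  1B -> 'B'

Decoded = BBFFFFFFFFFB


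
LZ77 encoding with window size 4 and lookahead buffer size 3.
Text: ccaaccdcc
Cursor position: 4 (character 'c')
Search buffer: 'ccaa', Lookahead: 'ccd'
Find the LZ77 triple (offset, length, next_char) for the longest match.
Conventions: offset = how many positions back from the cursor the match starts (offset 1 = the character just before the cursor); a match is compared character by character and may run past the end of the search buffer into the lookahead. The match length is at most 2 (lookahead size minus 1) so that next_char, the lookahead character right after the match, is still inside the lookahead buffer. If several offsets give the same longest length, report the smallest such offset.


Try each offset into the search buffer:
  offset=1 (pos 3, char 'a'): match length 0
  offset=2 (pos 2, char 'a'): match length 0
  offset=3 (pos 1, char 'c'): match length 1
  offset=4 (pos 0, char 'c'): match length 2
Longest match has length 2 at offset 4.
next_char = character at position 4 + 2 = 6 -> 'd'

Best match: offset=4, length=2 (matching 'cc' starting at position 0)
LZ77 triple: (4, 2, 'd')


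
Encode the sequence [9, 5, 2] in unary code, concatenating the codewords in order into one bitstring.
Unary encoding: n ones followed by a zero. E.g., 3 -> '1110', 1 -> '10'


Encode each number as n ones followed by a terminating 0:
  9 -> 1111111110 (10 bits)
  5 -> 111110 (6 bits)
  2 -> 110 (3 bits)
Total length = 10 + 6 + 3 = 19 bits.

Unary([9, 5, 2]) = 1111111110111110110 (19 bits)


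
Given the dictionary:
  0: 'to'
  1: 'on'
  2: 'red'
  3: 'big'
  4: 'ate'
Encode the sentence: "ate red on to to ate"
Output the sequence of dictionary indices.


Look up each word in the dictionary:
  'ate' -> 4
  'red' -> 2
  'on' -> 1
  'to' -> 0
  'to' -> 0
  'ate' -> 4

Encoded: [4, 2, 1, 0, 0, 4]


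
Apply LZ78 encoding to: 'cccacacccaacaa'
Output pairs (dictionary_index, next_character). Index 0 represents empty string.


LZ78 encoding steps:
Dictionary: {0: ''}
Step 1: w='' (idx 0), next='c' -> output (0, 'c'), add 'c' as idx 1
Step 2: w='c' (idx 1), next='c' -> output (1, 'c'), add 'cc' as idx 2
Step 3: w='' (idx 0), next='a' -> output (0, 'a'), add 'a' as idx 3
Step 4: w='c' (idx 1), next='a' -> output (1, 'a'), add 'ca' as idx 4
Step 5: w='cc' (idx 2), next='c' -> output (2, 'c'), add 'ccc' as idx 5
Step 6: w='a' (idx 3), next='a' -> output (3, 'a'), add 'aa' as idx 6
Step 7: w='ca' (idx 4), next='a' -> output (4, 'a'), add 'caa' as idx 7


Encoded: [(0, 'c'), (1, 'c'), (0, 'a'), (1, 'a'), (2, 'c'), (3, 'a'), (4, 'a')]


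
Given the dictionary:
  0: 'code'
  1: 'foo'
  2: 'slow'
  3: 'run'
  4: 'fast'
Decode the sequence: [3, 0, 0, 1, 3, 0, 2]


Look up each index in the dictionary:
  3 -> 'run'
  0 -> 'code'
  0 -> 'code'
  1 -> 'foo'
  3 -> 'run'
  0 -> 'code'
  2 -> 'slow'

Decoded: "run code code foo run code slow"


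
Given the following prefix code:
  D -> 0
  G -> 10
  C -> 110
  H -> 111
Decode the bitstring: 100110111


Decoding step by step:
Bits 10 -> G
Bits 0 -> D
Bits 110 -> C
Bits 111 -> H


Decoded message: GDCH


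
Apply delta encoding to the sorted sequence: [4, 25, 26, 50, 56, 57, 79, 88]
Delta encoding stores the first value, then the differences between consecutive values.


First value: 4
Deltas:
  25 - 4 = 21
  26 - 25 = 1
  50 - 26 = 24
  56 - 50 = 6
  57 - 56 = 1
  79 - 57 = 22
  88 - 79 = 9


Delta encoded: [4, 21, 1, 24, 6, 1, 22, 9]


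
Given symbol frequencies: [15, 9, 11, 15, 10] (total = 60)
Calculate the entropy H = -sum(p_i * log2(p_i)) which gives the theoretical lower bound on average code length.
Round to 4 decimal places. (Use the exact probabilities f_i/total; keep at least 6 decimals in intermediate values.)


Per-symbol terms -p_i * log2(p_i) with p_i = f_i/60:
  p = 15/60 = 0.250000: log2(p) = -2.000000, -p*log2(p) = 0.500000
  p = 9/60 = 0.150000: log2(p) = -2.736966, -p*log2(p) = 0.410545
  p = 11/60 = 0.183333: log2(p) = -2.447459, -p*log2(p) = 0.448701
  p = 15/60 = 0.250000: log2(p) = -2.000000, -p*log2(p) = 0.500000
  p = 10/60 = 0.166667: log2(p) = -2.584963, -p*log2(p) = 0.430827
H = 0.500000 + 0.410545 + 0.448701 + 0.500000 + 0.430827 = 2.290073

H = 2.2901 bits/symbol


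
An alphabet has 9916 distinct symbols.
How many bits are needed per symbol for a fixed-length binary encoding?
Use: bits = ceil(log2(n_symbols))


log2(9916) = 13.2755
Bracket: 2^13 = 8192 < 9916 <= 2^14 = 16384
So ceil(log2(9916)) = 14

bits = ceil(log2(9916)) = ceil(13.2755) = 14 bits


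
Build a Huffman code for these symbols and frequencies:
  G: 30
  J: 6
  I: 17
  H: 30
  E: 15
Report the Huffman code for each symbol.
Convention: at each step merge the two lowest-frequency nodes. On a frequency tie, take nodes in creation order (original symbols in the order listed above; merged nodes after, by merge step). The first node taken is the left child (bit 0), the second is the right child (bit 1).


Huffman tree construction:
Step 1: Merge J(6) + E(15) = 21
Step 2: Merge I(17) + (J+E)(21) = 38
Step 3: Merge G(30) + H(30) = 60
Step 4: Merge (I+(J+E))(38) + (G+H)(60) = 98
Read each symbol's code off the tree from the root (left child = 0, right child = 1).

Codes:
  G: 10 (length 2)
  J: 010 (length 3)
  I: 00 (length 2)
  H: 11 (length 2)
  E: 011 (length 3)
Average code length: 217/98 = 2.2143 bits/symbol


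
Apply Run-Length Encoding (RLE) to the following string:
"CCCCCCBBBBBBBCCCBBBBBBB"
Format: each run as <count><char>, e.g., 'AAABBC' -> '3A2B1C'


Scanning runs left to right:
  i=0: run of 'C' x 6 -> '6C'
  i=6: run of 'B' x 7 -> '7B'
  i=13: run of 'C' x 3 -> '3C'
  i=16: run of 'B' x 7 -> '7B'

RLE = 6C7B3C7B


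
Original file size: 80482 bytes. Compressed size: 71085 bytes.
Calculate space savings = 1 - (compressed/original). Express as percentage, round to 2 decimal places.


ratio = compressed/original = 71085/80482 = 0.883241
savings = 1 - ratio = 1 - 0.883241 = 0.116759
as a percentage: 0.116759 * 100 = 11.68%

Space savings = 1 - 71085/80482 = 11.68%


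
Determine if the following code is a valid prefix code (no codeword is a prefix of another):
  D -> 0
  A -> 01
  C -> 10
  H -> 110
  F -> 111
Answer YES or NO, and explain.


Checking each pair (does one codeword prefix another?):
  D='0' vs A='01': prefix -- VIOLATION

NO -- this is NOT a valid prefix code. D (0) is a prefix of A (01).


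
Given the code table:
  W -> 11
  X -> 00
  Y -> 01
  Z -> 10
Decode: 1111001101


Decoding:
11 -> W
11 -> W
00 -> X
11 -> W
01 -> Y


Result: WWXWY


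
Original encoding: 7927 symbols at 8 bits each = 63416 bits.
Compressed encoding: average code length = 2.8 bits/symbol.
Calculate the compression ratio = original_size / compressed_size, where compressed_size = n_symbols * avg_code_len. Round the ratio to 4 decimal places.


original_size = n_symbols * orig_bits = 7927 * 8 = 63416 bits
compressed_size = n_symbols * avg_code_len = 7927 * 2.8 = 22195.6 bits
ratio = original_size / compressed_size = 63416 / 22195.6 = 2.8571

Compression ratio = 2.8571


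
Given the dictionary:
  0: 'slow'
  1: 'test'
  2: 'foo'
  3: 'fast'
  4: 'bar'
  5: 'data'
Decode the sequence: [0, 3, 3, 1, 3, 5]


Look up each index in the dictionary:
  0 -> 'slow'
  3 -> 'fast'
  3 -> 'fast'
  1 -> 'test'
  3 -> 'fast'
  5 -> 'data'

Decoded: "slow fast fast test fast data"


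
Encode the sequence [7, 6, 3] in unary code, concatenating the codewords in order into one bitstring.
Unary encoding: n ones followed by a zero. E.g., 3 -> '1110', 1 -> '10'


Encode each number as n ones followed by a terminating 0:
  7 -> 11111110 (8 bits)
  6 -> 1111110 (7 bits)
  3 -> 1110 (4 bits)
Total length = 8 + 7 + 4 = 19 bits.

Unary([7, 6, 3]) = 1111111011111101110 (19 bits)


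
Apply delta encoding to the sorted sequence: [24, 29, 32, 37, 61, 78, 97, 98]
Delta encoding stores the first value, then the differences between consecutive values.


First value: 24
Deltas:
  29 - 24 = 5
  32 - 29 = 3
  37 - 32 = 5
  61 - 37 = 24
  78 - 61 = 17
  97 - 78 = 19
  98 - 97 = 1


Delta encoded: [24, 5, 3, 5, 24, 17, 19, 1]


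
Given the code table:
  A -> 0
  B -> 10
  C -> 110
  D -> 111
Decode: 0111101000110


Decoding:
0 -> A
111 -> D
10 -> B
10 -> B
0 -> A
0 -> A
110 -> C


Result: ADBBAAC


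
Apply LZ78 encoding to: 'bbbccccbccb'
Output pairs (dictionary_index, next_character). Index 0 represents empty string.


LZ78 encoding steps:
Dictionary: {0: ''}
Step 1: w='' (idx 0), next='b' -> output (0, 'b'), add 'b' as idx 1
Step 2: w='b' (idx 1), next='b' -> output (1, 'b'), add 'bb' as idx 2
Step 3: w='' (idx 0), next='c' -> output (0, 'c'), add 'c' as idx 3
Step 4: w='c' (idx 3), next='c' -> output (3, 'c'), add 'cc' as idx 4
Step 5: w='c' (idx 3), next='b' -> output (3, 'b'), add 'cb' as idx 5
Step 6: w='cc' (idx 4), next='b' -> output (4, 'b'), add 'ccb' as idx 6


Encoded: [(0, 'b'), (1, 'b'), (0, 'c'), (3, 'c'), (3, 'b'), (4, 'b')]


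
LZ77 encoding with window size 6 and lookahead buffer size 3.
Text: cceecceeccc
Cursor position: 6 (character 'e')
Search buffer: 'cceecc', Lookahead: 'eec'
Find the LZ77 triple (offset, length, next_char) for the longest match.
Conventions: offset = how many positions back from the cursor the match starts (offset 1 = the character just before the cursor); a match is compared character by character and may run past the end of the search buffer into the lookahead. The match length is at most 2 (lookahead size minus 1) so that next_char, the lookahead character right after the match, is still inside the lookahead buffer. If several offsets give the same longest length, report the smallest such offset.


Try each offset into the search buffer:
  offset=1 (pos 5, char 'c'): match length 0
  offset=2 (pos 4, char 'c'): match length 0
  offset=3 (pos 3, char 'e'): match length 1
  offset=4 (pos 2, char 'e'): match length 2
  offset=5 (pos 1, char 'c'): match length 0
  offset=6 (pos 0, char 'c'): match length 0
Longest match has length 2 at offset 4.
next_char = character at position 6 + 2 = 8 -> 'c'

Best match: offset=4, length=2 (matching 'ee' starting at position 2)
LZ77 triple: (4, 2, 'c')


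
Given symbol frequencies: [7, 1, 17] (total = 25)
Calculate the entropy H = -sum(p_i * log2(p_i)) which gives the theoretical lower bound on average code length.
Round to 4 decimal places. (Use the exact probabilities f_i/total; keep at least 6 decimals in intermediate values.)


Per-symbol terms -p_i * log2(p_i) with p_i = f_i/25:
  p = 7/25 = 0.280000: log2(p) = -1.836501, -p*log2(p) = 0.514220
  p = 1/25 = 0.040000: log2(p) = -4.643856, -p*log2(p) = 0.185754
  p = 17/25 = 0.680000: log2(p) = -0.556393, -p*log2(p) = 0.378347
H = 0.514220 + 0.185754 + 0.378347 = 1.078321

H = 1.0783 bits/symbol


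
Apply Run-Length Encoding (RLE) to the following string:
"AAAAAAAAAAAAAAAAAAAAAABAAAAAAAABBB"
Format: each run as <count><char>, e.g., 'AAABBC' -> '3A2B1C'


Scanning runs left to right:
  i=0: run of 'A' x 22 -> '22A'
  i=22: run of 'B' x 1 -> '1B'
  i=23: run of 'A' x 8 -> '8A'
  i=31: run of 'B' x 3 -> '3B'

RLE = 22A1B8A3B


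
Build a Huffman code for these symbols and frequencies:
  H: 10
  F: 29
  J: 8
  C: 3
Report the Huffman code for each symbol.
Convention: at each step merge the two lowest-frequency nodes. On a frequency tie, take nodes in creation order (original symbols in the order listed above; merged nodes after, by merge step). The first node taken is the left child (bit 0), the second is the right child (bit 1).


Huffman tree construction:
Step 1: Merge C(3) + J(8) = 11
Step 2: Merge H(10) + (C+J)(11) = 21
Step 3: Merge (H+(C+J))(21) + F(29) = 50
Read each symbol's code off the tree from the root (left child = 0, right child = 1).

Codes:
  H: 00 (length 2)
  F: 1 (length 1)
  J: 011 (length 3)
  C: 010 (length 3)
Average code length: 82/50 = 1.6400 bits/symbol


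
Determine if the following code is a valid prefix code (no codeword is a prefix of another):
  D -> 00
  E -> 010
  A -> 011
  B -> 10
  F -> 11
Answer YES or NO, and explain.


Checking each pair (does one codeword prefix another?):
  D='00' vs E='010': no prefix
  D='00' vs A='011': no prefix
  D='00' vs B='10': no prefix
  D='00' vs F='11': no prefix
  E='010' vs D='00': no prefix
  E='010' vs A='011': no prefix
  E='010' vs B='10': no prefix
  E='010' vs F='11': no prefix
  A='011' vs D='00': no prefix
  A='011' vs E='010': no prefix
  A='011' vs B='10': no prefix
  A='011' vs F='11': no prefix
  B='10' vs D='00': no prefix
  B='10' vs E='010': no prefix
  B='10' vs A='011': no prefix
  B='10' vs F='11': no prefix
  F='11' vs D='00': no prefix
  F='11' vs E='010': no prefix
  F='11' vs A='011': no prefix
  F='11' vs B='10': no prefix
No violation found over all pairs.

YES -- this is a valid prefix code. No codeword is a prefix of any other codeword.


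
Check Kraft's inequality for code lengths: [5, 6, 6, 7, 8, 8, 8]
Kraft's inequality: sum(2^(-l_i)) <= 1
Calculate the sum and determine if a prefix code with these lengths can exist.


Sum = 2^(-5) + 2^(-6) + 2^(-6) + 2^(-7) + 2^(-8) + 2^(-8) + 2^(-8)
    = 0.03125 + 0.015625 + 0.015625 + 0.0078125 + 0.00390625 + 0.00390625 + 0.00390625
    = 21/256 = 0.08203125
Since 0.08203125 <= 1, Kraft's inequality IS satisfied.
A prefix code with these lengths CAN exist.

Kraft sum = 0.08203125. Satisfied.


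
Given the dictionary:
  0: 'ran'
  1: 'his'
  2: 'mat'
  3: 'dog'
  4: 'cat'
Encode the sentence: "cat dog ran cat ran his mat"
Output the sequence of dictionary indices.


Look up each word in the dictionary:
  'cat' -> 4
  'dog' -> 3
  'ran' -> 0
  'cat' -> 4
  'ran' -> 0
  'his' -> 1
  'mat' -> 2

Encoded: [4, 3, 0, 4, 0, 1, 2]


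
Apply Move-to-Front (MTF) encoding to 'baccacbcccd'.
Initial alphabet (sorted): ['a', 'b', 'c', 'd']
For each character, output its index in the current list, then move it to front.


MTF encoding:
'b': index 1 in ['a', 'b', 'c', 'd'] -> ['b', 'a', 'c', 'd']
'a': index 1 in ['b', 'a', 'c', 'd'] -> ['a', 'b', 'c', 'd']
'c': index 2 in ['a', 'b', 'c', 'd'] -> ['c', 'a', 'b', 'd']
'c': index 0 in ['c', 'a', 'b', 'd'] -> ['c', 'a', 'b', 'd']
'a': index 1 in ['c', 'a', 'b', 'd'] -> ['a', 'c', 'b', 'd']
'c': index 1 in ['a', 'c', 'b', 'd'] -> ['c', 'a', 'b', 'd']
'b': index 2 in ['c', 'a', 'b', 'd'] -> ['b', 'c', 'a', 'd']
'c': index 1 in ['b', 'c', 'a', 'd'] -> ['c', 'b', 'a', 'd']
'c': index 0 in ['c', 'b', 'a', 'd'] -> ['c', 'b', 'a', 'd']
'c': index 0 in ['c', 'b', 'a', 'd'] -> ['c', 'b', 'a', 'd']
'd': index 3 in ['c', 'b', 'a', 'd'] -> ['d', 'c', 'b', 'a']


Output: [1, 1, 2, 0, 1, 1, 2, 1, 0, 0, 3]


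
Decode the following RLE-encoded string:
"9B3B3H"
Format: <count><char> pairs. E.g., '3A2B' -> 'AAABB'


Expanding each <count><char> pair:
  9B -> 'BBBBBBBBB'
  3B -> 'BBB'
  3H -> 'HHH'

Decoded = BBBBBBBBBBBBHHH


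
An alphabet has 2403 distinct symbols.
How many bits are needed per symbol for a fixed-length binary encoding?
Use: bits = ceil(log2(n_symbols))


log2(2403) = 11.2306
Bracket: 2^11 = 2048 < 2403 <= 2^12 = 4096
So ceil(log2(2403)) = 12

bits = ceil(log2(2403)) = ceil(11.2306) = 12 bits


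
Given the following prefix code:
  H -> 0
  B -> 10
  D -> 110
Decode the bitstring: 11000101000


Decoding step by step:
Bits 110 -> D
Bits 0 -> H
Bits 0 -> H
Bits 10 -> B
Bits 10 -> B
Bits 0 -> H
Bits 0 -> H


Decoded message: DHHBBHH


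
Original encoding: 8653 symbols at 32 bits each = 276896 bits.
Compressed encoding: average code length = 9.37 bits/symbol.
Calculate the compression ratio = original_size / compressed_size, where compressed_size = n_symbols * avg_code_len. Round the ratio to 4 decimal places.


original_size = n_symbols * orig_bits = 8653 * 32 = 276896 bits
compressed_size = n_symbols * avg_code_len = 8653 * 9.37 = 81078.61 bits
ratio = original_size / compressed_size = 276896 / 81078.61 = 3.4152

Compression ratio = 3.4152


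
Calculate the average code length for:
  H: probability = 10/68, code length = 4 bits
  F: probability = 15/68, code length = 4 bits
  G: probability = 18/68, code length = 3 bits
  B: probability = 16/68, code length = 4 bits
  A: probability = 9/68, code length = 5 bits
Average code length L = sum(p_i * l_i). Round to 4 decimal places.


Weighted contributions p_i * l_i:
  H: (10/68) * 4 = 40/68
  F: (15/68) * 4 = 60/68
  G: (18/68) * 3 = 54/68
  B: (16/68) * 4 = 64/68
  A: (9/68) * 5 = 45/68
Sum = (40 + 60 + 54 + 64 + 45)/68 = 263/68

L = 263/68 = 3.8676 bits/symbol


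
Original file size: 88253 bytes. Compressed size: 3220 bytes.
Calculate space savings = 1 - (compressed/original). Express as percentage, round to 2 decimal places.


ratio = compressed/original = 3220/88253 = 0.036486
savings = 1 - ratio = 1 - 0.036486 = 0.963514
as a percentage: 0.963514 * 100 = 96.35%

Space savings = 1 - 3220/88253 = 96.35%


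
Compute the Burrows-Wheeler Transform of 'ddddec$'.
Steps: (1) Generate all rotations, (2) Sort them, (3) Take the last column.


Rotations (sorted):
  0: $ddddec -> last char: c
  1: c$dddde -> last char: e
  2: ddddec$ -> last char: $
  3: dddec$d -> last char: d
  4: ddec$dd -> last char: d
  5: dec$ddd -> last char: d
  6: ec$dddd -> last char: d


BWT = ce$dddd


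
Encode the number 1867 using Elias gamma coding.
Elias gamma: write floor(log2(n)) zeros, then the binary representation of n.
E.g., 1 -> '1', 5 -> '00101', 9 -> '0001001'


num_bits = floor(log2(1867)) + 1 = 11
leading_zeros = num_bits - 1 = 10
binary(1867) = 11101001011

Elias gamma(1867) = '0000000000' + '11101001011' = 000000000011101001011 (21 bits)


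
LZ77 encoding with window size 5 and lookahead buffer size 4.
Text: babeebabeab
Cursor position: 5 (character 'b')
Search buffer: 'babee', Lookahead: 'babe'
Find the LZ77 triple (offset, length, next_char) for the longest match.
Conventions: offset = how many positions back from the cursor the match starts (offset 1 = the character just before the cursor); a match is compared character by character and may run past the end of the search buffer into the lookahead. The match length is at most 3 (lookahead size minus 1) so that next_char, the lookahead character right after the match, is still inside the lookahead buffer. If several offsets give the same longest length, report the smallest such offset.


Try each offset into the search buffer:
  offset=1 (pos 4, char 'e'): match length 0
  offset=2 (pos 3, char 'e'): match length 0
  offset=3 (pos 2, char 'b'): match length 1
  offset=4 (pos 1, char 'a'): match length 0
  offset=5 (pos 0, char 'b'): match length 3
Longest match has length 3 at offset 5.
next_char = character at position 5 + 3 = 8 -> 'e'

Best match: offset=5, length=3 (matching 'bab' starting at position 0)
LZ77 triple: (5, 3, 'e')


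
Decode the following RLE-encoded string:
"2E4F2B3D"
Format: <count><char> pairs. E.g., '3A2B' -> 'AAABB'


Expanding each <count><char> pair:
  2E -> 'EE'
  4F -> 'FFFF'
  2B -> 'BB'
  3D -> 'DDD'

Decoded = EEFFFFBBDDD


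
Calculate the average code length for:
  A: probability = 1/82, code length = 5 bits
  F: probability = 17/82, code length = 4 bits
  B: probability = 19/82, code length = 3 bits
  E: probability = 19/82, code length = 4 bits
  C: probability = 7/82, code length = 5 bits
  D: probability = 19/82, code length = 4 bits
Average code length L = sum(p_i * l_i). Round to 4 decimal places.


Weighted contributions p_i * l_i:
  A: (1/82) * 5 = 5/82
  F: (17/82) * 4 = 68/82
  B: (19/82) * 3 = 57/82
  E: (19/82) * 4 = 76/82
  C: (7/82) * 5 = 35/82
  D: (19/82) * 4 = 76/82
Sum = (5 + 68 + 57 + 76 + 35 + 76)/82 = 317/82

L = 317/82 = 3.8659 bits/symbol


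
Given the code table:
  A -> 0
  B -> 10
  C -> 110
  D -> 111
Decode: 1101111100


Decoding:
110 -> C
111 -> D
110 -> C
0 -> A


Result: CDCA


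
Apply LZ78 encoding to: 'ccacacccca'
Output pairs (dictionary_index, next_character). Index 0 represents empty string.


LZ78 encoding steps:
Dictionary: {0: ''}
Step 1: w='' (idx 0), next='c' -> output (0, 'c'), add 'c' as idx 1
Step 2: w='c' (idx 1), next='a' -> output (1, 'a'), add 'ca' as idx 2
Step 3: w='ca' (idx 2), next='c' -> output (2, 'c'), add 'cac' as idx 3
Step 4: w='c' (idx 1), next='c' -> output (1, 'c'), add 'cc' as idx 4
Step 5: w='ca' (idx 2), end of input -> output (2, '')


Encoded: [(0, 'c'), (1, 'a'), (2, 'c'), (1, 'c'), (2, '')]


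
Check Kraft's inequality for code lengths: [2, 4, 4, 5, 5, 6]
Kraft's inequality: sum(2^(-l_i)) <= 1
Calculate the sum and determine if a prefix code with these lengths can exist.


Sum = 2^(-2) + 2^(-4) + 2^(-4) + 2^(-5) + 2^(-5) + 2^(-6)
    = 0.25 + 0.0625 + 0.0625 + 0.03125 + 0.03125 + 0.015625
    = 29/64 = 0.453125
Since 0.453125 <= 1, Kraft's inequality IS satisfied.
A prefix code with these lengths CAN exist.

Kraft sum = 0.453125. Satisfied.


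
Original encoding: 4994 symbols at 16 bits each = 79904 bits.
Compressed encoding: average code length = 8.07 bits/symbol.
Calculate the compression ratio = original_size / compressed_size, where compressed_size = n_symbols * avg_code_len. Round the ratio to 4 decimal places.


original_size = n_symbols * orig_bits = 4994 * 16 = 79904 bits
compressed_size = n_symbols * avg_code_len = 4994 * 8.07 = 40301.58 bits
ratio = original_size / compressed_size = 79904 / 40301.58 = 1.9827

Compression ratio = 1.9827


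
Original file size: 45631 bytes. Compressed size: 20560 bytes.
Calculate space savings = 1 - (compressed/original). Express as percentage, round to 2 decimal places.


ratio = compressed/original = 20560/45631 = 0.450571
savings = 1 - ratio = 1 - 0.450571 = 0.549429
as a percentage: 0.549429 * 100 = 54.94%

Space savings = 1 - 20560/45631 = 54.94%


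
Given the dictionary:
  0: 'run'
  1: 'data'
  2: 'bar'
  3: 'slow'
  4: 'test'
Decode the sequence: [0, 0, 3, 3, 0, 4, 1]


Look up each index in the dictionary:
  0 -> 'run'
  0 -> 'run'
  3 -> 'slow'
  3 -> 'slow'
  0 -> 'run'
  4 -> 'test'
  1 -> 'data'

Decoded: "run run slow slow run test data"


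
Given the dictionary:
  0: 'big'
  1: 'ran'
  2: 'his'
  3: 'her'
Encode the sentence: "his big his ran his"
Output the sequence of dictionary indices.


Look up each word in the dictionary:
  'his' -> 2
  'big' -> 0
  'his' -> 2
  'ran' -> 1
  'his' -> 2

Encoded: [2, 0, 2, 1, 2]


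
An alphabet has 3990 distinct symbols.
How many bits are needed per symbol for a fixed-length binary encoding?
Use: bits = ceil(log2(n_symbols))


log2(3990) = 11.9622
Bracket: 2^11 = 2048 < 3990 <= 2^12 = 4096
So ceil(log2(3990)) = 12

bits = ceil(log2(3990)) = ceil(11.9622) = 12 bits


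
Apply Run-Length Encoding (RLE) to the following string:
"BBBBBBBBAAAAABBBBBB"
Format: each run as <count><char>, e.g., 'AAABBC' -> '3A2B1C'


Scanning runs left to right:
  i=0: run of 'B' x 8 -> '8B'
  i=8: run of 'A' x 5 -> '5A'
  i=13: run of 'B' x 6 -> '6B'

RLE = 8B5A6B


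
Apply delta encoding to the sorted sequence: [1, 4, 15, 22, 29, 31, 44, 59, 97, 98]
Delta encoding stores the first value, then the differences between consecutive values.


First value: 1
Deltas:
  4 - 1 = 3
  15 - 4 = 11
  22 - 15 = 7
  29 - 22 = 7
  31 - 29 = 2
  44 - 31 = 13
  59 - 44 = 15
  97 - 59 = 38
  98 - 97 = 1


Delta encoded: [1, 3, 11, 7, 7, 2, 13, 15, 38, 1]


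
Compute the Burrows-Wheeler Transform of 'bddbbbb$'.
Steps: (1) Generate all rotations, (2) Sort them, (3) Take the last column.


Rotations (sorted):
  0: $bddbbbb -> last char: b
  1: b$bddbbb -> last char: b
  2: bb$bddbb -> last char: b
  3: bbb$bddb -> last char: b
  4: bbbb$bdd -> last char: d
  5: bddbbbb$ -> last char: $
  6: dbbbb$bd -> last char: d
  7: ddbbbb$b -> last char: b


BWT = bbbbd$db


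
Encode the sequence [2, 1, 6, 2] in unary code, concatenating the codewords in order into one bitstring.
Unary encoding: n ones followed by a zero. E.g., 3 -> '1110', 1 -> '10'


Encode each number as n ones followed by a terminating 0:
  2 -> 110 (3 bits)
  1 -> 10 (2 bits)
  6 -> 1111110 (7 bits)
  2 -> 110 (3 bits)
Total length = 3 + 2 + 7 + 3 = 15 bits.

Unary([2, 1, 6, 2]) = 110101111110110 (15 bits)


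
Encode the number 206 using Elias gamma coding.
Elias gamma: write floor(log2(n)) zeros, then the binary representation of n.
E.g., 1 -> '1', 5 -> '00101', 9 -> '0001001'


num_bits = floor(log2(206)) + 1 = 8
leading_zeros = num_bits - 1 = 7
binary(206) = 11001110

Elias gamma(206) = '0000000' + '11001110' = 000000011001110 (15 bits)


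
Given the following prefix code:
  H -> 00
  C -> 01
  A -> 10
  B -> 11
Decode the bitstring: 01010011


Decoding step by step:
Bits 01 -> C
Bits 01 -> C
Bits 00 -> H
Bits 11 -> B


Decoded message: CCHB


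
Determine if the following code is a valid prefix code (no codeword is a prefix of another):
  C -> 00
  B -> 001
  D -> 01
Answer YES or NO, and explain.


Checking each pair (does one codeword prefix another?):
  C='00' vs B='001': prefix -- VIOLATION

NO -- this is NOT a valid prefix code. C (00) is a prefix of B (001).


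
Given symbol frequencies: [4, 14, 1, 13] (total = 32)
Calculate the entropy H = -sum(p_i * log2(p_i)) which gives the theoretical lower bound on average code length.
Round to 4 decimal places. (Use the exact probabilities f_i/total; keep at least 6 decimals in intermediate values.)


Per-symbol terms -p_i * log2(p_i) with p_i = f_i/32:
  p = 4/32 = 0.125000: log2(p) = -3.000000, -p*log2(p) = 0.375000
  p = 14/32 = 0.437500: log2(p) = -1.192645, -p*log2(p) = 0.521782
  p = 1/32 = 0.031250: log2(p) = -5.000000, -p*log2(p) = 0.156250
  p = 13/32 = 0.406250: log2(p) = -1.299560, -p*log2(p) = 0.527946
H = 0.375000 + 0.521782 + 0.156250 + 0.527946 = 1.580978

H = 1.581 bits/symbol


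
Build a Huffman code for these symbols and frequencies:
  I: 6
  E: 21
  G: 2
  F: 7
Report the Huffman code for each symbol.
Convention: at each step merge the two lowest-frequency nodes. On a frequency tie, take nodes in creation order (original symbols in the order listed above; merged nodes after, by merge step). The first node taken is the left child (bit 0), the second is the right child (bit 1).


Huffman tree construction:
Step 1: Merge G(2) + I(6) = 8
Step 2: Merge F(7) + (G+I)(8) = 15
Step 3: Merge (F+(G+I))(15) + E(21) = 36
Read each symbol's code off the tree from the root (left child = 0, right child = 1).

Codes:
  I: 011 (length 3)
  E: 1 (length 1)
  G: 010 (length 3)
  F: 00 (length 2)
Average code length: 59/36 = 1.6389 bits/symbol


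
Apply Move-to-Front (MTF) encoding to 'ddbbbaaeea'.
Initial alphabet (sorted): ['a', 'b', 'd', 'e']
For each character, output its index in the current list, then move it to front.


MTF encoding:
'd': index 2 in ['a', 'b', 'd', 'e'] -> ['d', 'a', 'b', 'e']
'd': index 0 in ['d', 'a', 'b', 'e'] -> ['d', 'a', 'b', 'e']
'b': index 2 in ['d', 'a', 'b', 'e'] -> ['b', 'd', 'a', 'e']
'b': index 0 in ['b', 'd', 'a', 'e'] -> ['b', 'd', 'a', 'e']
'b': index 0 in ['b', 'd', 'a', 'e'] -> ['b', 'd', 'a', 'e']
'a': index 2 in ['b', 'd', 'a', 'e'] -> ['a', 'b', 'd', 'e']
'a': index 0 in ['a', 'b', 'd', 'e'] -> ['a', 'b', 'd', 'e']
'e': index 3 in ['a', 'b', 'd', 'e'] -> ['e', 'a', 'b', 'd']
'e': index 0 in ['e', 'a', 'b', 'd'] -> ['e', 'a', 'b', 'd']
'a': index 1 in ['e', 'a', 'b', 'd'] -> ['a', 'e', 'b', 'd']


Output: [2, 0, 2, 0, 0, 2, 0, 3, 0, 1]


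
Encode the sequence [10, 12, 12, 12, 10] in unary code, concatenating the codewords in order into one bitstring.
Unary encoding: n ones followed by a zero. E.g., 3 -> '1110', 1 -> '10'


Encode each number as n ones followed by a terminating 0:
  10 -> 11111111110 (11 bits)
  12 -> 1111111111110 (13 bits)
  12 -> 1111111111110 (13 bits)
  12 -> 1111111111110 (13 bits)
  10 -> 11111111110 (11 bits)
Total length = 11 + 13 + 13 + 13 + 11 = 61 bits.

Unary([10, 12, 12, 12, 10]) = 1111111111011111111111101111111111110111111111111011111111110 (61 bits)


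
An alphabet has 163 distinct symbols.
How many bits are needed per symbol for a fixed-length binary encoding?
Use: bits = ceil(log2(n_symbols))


log2(163) = 7.3487
Bracket: 2^7 = 128 < 163 <= 2^8 = 256
So ceil(log2(163)) = 8

bits = ceil(log2(163)) = ceil(7.3487) = 8 bits


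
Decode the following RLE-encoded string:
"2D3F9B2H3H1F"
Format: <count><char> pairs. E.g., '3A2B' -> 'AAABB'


Expanding each <count><char> pair:
  2D -> 'DD'
  3F -> 'FFF'
  9B -> 'BBBBBBBBB'
  2H -> 'HH'
  3H -> 'HHH'
  1F -> 'F'

Decoded = DDFFFBBBBBBBBBHHHHHF


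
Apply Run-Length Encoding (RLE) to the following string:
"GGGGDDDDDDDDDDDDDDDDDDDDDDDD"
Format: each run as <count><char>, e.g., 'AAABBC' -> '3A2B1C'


Scanning runs left to right:
  i=0: run of 'G' x 4 -> '4G'
  i=4: run of 'D' x 24 -> '24D'

RLE = 4G24D


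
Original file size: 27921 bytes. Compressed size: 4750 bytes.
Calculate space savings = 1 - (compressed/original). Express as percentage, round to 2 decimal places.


ratio = compressed/original = 4750/27921 = 0.170123
savings = 1 - ratio = 1 - 0.170123 = 0.829877
as a percentage: 0.829877 * 100 = 82.99%

Space savings = 1 - 4750/27921 = 82.99%


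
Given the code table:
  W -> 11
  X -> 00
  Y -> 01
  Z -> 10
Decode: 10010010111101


Decoding:
10 -> Z
01 -> Y
00 -> X
10 -> Z
11 -> W
11 -> W
01 -> Y


Result: ZYXZWWY


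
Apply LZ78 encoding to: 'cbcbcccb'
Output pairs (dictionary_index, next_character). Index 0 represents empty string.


LZ78 encoding steps:
Dictionary: {0: ''}
Step 1: w='' (idx 0), next='c' -> output (0, 'c'), add 'c' as idx 1
Step 2: w='' (idx 0), next='b' -> output (0, 'b'), add 'b' as idx 2
Step 3: w='c' (idx 1), next='b' -> output (1, 'b'), add 'cb' as idx 3
Step 4: w='c' (idx 1), next='c' -> output (1, 'c'), add 'cc' as idx 4
Step 5: w='cb' (idx 3), end of input -> output (3, '')


Encoded: [(0, 'c'), (0, 'b'), (1, 'b'), (1, 'c'), (3, '')]


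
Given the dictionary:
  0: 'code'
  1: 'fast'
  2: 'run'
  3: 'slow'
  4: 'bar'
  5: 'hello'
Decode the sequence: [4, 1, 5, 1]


Look up each index in the dictionary:
  4 -> 'bar'
  1 -> 'fast'
  5 -> 'hello'
  1 -> 'fast'

Decoded: "bar fast hello fast"


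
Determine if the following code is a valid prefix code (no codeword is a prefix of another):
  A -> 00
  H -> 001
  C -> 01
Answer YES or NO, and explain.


Checking each pair (does one codeword prefix another?):
  A='00' vs H='001': prefix -- VIOLATION

NO -- this is NOT a valid prefix code. A (00) is a prefix of H (001).


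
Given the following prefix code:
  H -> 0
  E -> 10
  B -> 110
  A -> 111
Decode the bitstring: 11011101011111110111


Decoding step by step:
Bits 110 -> B
Bits 111 -> A
Bits 0 -> H
Bits 10 -> E
Bits 111 -> A
Bits 111 -> A
Bits 10 -> E
Bits 111 -> A


Decoded message: BAHEAAEA


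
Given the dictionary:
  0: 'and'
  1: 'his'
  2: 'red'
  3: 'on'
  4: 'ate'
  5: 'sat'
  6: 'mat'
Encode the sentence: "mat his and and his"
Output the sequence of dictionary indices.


Look up each word in the dictionary:
  'mat' -> 6
  'his' -> 1
  'and' -> 0
  'and' -> 0
  'his' -> 1

Encoded: [6, 1, 0, 0, 1]


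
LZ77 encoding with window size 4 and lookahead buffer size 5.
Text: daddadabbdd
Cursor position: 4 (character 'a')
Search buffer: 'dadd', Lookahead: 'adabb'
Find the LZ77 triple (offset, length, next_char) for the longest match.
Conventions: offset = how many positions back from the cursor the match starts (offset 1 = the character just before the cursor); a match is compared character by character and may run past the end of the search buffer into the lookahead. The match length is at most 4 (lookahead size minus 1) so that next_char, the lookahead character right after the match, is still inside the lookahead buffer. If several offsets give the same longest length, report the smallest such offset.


Try each offset into the search buffer:
  offset=1 (pos 3, char 'd'): match length 0
  offset=2 (pos 2, char 'd'): match length 0
  offset=3 (pos 1, char 'a'): match length 2
  offset=4 (pos 0, char 'd'): match length 0
Longest match has length 2 at offset 3.
next_char = character at position 4 + 2 = 6 -> 'a'

Best match: offset=3, length=2 (matching 'ad' starting at position 1)
LZ77 triple: (3, 2, 'a')


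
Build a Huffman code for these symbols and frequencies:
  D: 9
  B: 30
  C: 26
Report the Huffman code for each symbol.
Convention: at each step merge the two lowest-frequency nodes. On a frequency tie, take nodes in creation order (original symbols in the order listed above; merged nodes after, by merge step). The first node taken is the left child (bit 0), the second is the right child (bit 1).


Huffman tree construction:
Step 1: Merge D(9) + C(26) = 35
Step 2: Merge B(30) + (D+C)(35) = 65
Read each symbol's code off the tree from the root (left child = 0, right child = 1).

Codes:
  D: 10 (length 2)
  B: 0 (length 1)
  C: 11 (length 2)
Average code length: 100/65 = 1.5385 bits/symbol


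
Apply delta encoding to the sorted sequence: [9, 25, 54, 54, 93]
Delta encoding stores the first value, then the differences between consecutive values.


First value: 9
Deltas:
  25 - 9 = 16
  54 - 25 = 29
  54 - 54 = 0
  93 - 54 = 39


Delta encoded: [9, 16, 29, 0, 39]


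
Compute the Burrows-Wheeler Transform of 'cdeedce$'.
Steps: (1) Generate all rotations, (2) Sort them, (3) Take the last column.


Rotations (sorted):
  0: $cdeedce -> last char: e
  1: cdeedce$ -> last char: $
  2: ce$cdeed -> last char: d
  3: dce$cdee -> last char: e
  4: deedce$c -> last char: c
  5: e$cdeedc -> last char: c
  6: edce$cde -> last char: e
  7: eedce$cd -> last char: d


BWT = e$decced


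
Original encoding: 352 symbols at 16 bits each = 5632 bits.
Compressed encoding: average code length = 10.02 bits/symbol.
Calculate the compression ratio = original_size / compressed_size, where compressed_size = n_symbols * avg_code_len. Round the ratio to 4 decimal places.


original_size = n_symbols * orig_bits = 352 * 16 = 5632 bits
compressed_size = n_symbols * avg_code_len = 352 * 10.02 = 3527.04 bits
ratio = original_size / compressed_size = 5632 / 3527.04 = 1.5968

Compression ratio = 1.5968


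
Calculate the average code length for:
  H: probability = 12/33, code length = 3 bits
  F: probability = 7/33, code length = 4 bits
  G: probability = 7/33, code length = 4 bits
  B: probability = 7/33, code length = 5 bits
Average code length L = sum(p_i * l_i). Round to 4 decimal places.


Weighted contributions p_i * l_i:
  H: (12/33) * 3 = 36/33
  F: (7/33) * 4 = 28/33
  G: (7/33) * 4 = 28/33
  B: (7/33) * 5 = 35/33
Sum = (36 + 28 + 28 + 35)/33 = 127/33

L = 127/33 = 3.8485 bits/symbol


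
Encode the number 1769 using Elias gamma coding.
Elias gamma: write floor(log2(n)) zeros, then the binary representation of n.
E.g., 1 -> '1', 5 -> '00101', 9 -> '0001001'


num_bits = floor(log2(1769)) + 1 = 11
leading_zeros = num_bits - 1 = 10
binary(1769) = 11011101001

Elias gamma(1769) = '0000000000' + '11011101001' = 000000000011011101001 (21 bits)


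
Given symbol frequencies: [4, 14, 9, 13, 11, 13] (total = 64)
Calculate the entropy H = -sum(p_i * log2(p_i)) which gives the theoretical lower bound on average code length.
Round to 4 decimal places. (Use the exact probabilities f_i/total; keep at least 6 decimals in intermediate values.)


Per-symbol terms -p_i * log2(p_i) with p_i = f_i/64:
  p = 4/64 = 0.062500: log2(p) = -4.000000, -p*log2(p) = 0.250000
  p = 14/64 = 0.218750: log2(p) = -2.192645, -p*log2(p) = 0.479641
  p = 9/64 = 0.140625: log2(p) = -2.830075, -p*log2(p) = 0.397979
  p = 13/64 = 0.203125: log2(p) = -2.299560, -p*log2(p) = 0.467098
  p = 11/64 = 0.171875: log2(p) = -2.540568, -p*log2(p) = 0.436660
  p = 13/64 = 0.203125: log2(p) = -2.299560, -p*log2(p) = 0.467098
H = 0.250000 + 0.479641 + 0.397979 + 0.467098 + 0.436660 + 0.467098 = 2.498476

H = 2.4985 bits/symbol


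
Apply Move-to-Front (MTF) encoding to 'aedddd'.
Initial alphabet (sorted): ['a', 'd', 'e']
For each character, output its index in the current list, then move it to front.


MTF encoding:
'a': index 0 in ['a', 'd', 'e'] -> ['a', 'd', 'e']
'e': index 2 in ['a', 'd', 'e'] -> ['e', 'a', 'd']
'd': index 2 in ['e', 'a', 'd'] -> ['d', 'e', 'a']
'd': index 0 in ['d', 'e', 'a'] -> ['d', 'e', 'a']
'd': index 0 in ['d', 'e', 'a'] -> ['d', 'e', 'a']
'd': index 0 in ['d', 'e', 'a'] -> ['d', 'e', 'a']


Output: [0, 2, 2, 0, 0, 0]


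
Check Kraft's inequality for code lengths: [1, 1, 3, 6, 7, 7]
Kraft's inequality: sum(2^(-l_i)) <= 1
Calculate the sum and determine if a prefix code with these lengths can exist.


Sum = 2^(-1) + 2^(-1) + 2^(-3) + 2^(-6) + 2^(-7) + 2^(-7)
    = 0.5 + 0.5 + 0.125 + 0.015625 + 0.0078125 + 0.0078125
    = 148/128 = 1.15625
Since 1.15625 > 1, Kraft's inequality is NOT satisfied.
A prefix code with these lengths CANNOT exist.

Kraft sum = 1.15625. Not satisfied.


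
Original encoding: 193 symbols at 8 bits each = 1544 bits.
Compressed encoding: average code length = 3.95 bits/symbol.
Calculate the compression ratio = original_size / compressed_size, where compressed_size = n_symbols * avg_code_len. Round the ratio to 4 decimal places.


original_size = n_symbols * orig_bits = 193 * 8 = 1544 bits
compressed_size = n_symbols * avg_code_len = 193 * 3.95 = 762.35 bits
ratio = original_size / compressed_size = 1544 / 762.35 = 2.0253

Compression ratio = 2.0253


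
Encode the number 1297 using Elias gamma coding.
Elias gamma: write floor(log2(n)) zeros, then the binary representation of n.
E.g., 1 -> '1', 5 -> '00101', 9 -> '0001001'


num_bits = floor(log2(1297)) + 1 = 11
leading_zeros = num_bits - 1 = 10
binary(1297) = 10100010001

Elias gamma(1297) = '0000000000' + '10100010001' = 000000000010100010001 (21 bits)
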